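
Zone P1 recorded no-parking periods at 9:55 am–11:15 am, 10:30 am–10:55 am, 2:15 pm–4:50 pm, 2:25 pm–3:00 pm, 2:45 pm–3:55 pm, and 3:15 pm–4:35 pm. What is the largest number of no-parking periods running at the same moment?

Sweep endpoints in order; track running count of active intervals.
Peak of 3 reached at 2:45 pm.

3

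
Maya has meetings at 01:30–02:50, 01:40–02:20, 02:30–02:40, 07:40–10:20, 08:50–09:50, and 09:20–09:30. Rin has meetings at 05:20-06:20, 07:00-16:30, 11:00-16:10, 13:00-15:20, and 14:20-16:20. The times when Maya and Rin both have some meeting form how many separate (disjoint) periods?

1

First set merges to 01:30–02:50, 07:40–10:20.
Second set merges to 05:20–06:20, 07:00–16:30.
A ∩ B = 07:40–10:20.
That is 1 disjoint piece.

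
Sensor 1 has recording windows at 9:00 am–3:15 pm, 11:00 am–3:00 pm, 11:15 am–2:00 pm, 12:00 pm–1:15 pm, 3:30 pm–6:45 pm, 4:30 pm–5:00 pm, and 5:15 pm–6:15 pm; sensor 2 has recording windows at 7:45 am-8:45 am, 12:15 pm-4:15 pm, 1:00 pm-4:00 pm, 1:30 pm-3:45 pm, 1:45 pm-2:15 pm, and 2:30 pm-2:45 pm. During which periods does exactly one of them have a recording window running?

7:45 am–8:45 am, 9:00 am–12:15 pm, 3:15 pm–3:30 pm, 4:15 pm–6:45 pm

Merge the first list: 9:00 am–3:15 pm, 3:30 pm–6:45 pm.
Merge the second list: 7:45 am–8:45 am, 12:15 pm–4:15 pm.
Only in the first: 9:00 am–12:15 pm, 4:15 pm–6:45 pm.
Only in the second: 7:45 am–8:45 am, 3:15 pm–3:30 pm.
Together these are the periods covered by exactly one.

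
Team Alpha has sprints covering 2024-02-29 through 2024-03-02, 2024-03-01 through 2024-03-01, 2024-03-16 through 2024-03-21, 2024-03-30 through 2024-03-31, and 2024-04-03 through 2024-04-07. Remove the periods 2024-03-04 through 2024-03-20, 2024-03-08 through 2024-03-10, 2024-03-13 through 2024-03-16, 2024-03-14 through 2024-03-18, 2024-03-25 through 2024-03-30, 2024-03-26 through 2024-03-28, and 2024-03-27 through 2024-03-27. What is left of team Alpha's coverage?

Merge the first list: 2024-02-29 through 2024-03-02, 2024-03-16 through 2024-03-21, 2024-03-30 through 2024-03-31, 2024-04-03 through 2024-04-07.
Merge the second list: 2024-03-04 through 2024-03-20, 2024-03-25 through 2024-03-30.
2024-02-29 through 2024-03-02: no B overlap → unchanged.
2024-03-16 through 2024-03-21 minus B → 2024-03-21 through 2024-03-21.
2024-03-30 through 2024-03-31 minus B → 2024-03-31 through 2024-03-31.
2024-04-03 through 2024-04-07: no B overlap → unchanged.

2024-02-29 through 2024-03-02, 2024-03-21 through 2024-03-21, 2024-03-31 through 2024-03-31, 2024-04-03 through 2024-04-07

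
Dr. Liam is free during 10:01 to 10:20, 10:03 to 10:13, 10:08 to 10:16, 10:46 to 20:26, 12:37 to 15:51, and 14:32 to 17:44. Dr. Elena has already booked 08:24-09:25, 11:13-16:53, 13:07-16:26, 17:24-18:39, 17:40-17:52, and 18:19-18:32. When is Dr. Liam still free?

10:01–10:20, 10:46–11:13, 16:53–17:24, 18:39–20:26

First set merges to 10:01–10:20, 10:46–20:26.
Second set merges to 08:24–09:25, 11:13–16:53, 17:24–18:39.
10:01–10:20: no B overlap → unchanged.
10:46–20:26 minus B → 10:46–11:13, 16:53–17:24, 18:39–20:26.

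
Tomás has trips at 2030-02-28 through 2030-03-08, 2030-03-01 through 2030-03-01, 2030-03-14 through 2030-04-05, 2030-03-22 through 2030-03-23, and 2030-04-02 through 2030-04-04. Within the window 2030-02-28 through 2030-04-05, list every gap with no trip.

2030-03-09 through 2030-03-13

After merging, the occupied span is 2030-02-28 through 2030-03-08, 2030-03-14 through 2030-04-05.
Uncovered inside 2030-02-28 through 2030-04-05: 2030-03-09 through 2030-03-13.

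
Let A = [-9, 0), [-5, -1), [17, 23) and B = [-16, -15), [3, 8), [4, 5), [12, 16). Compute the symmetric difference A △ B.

[-16, -15) ∪ [-9, 0) ∪ [3, 8) ∪ [12, 16) ∪ [17, 23)

Merge the first list: [-9, 0), [17, 23).
Merge the second list: [-16, -15), [3, 8), [12, 16).
Only in the first: [-9, 0), [17, 23).
Only in the second: [-16, -15), [3, 8), [12, 16).
Together these are the periods covered by exactly one.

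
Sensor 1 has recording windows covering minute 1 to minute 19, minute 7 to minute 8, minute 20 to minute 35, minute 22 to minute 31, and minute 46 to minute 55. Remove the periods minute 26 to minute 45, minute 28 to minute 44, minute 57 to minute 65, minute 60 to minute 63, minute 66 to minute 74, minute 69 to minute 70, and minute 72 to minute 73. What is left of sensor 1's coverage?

minute 1 to minute 19, minute 20 to minute 26, minute 46 to minute 55

Merge the first list: minute 1 to minute 19, minute 20 to minute 35, minute 46 to minute 55.
Merge the second list: minute 26 to minute 45, minute 57 to minute 65, minute 66 to minute 74.
minute 1 to minute 19: nothing removed.
minute 20 to minute 35 \ B = minute 20 to minute 26.
minute 46 to minute 55: nothing removed.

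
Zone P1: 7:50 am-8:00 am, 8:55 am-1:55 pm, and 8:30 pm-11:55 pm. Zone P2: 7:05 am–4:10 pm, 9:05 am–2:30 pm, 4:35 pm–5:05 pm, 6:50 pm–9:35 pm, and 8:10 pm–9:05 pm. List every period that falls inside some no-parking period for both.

7:50 am–8:00 am, 8:55 am–1:55 pm, 8:30 pm–9:35 pm

Second set merges to 7:05 am–4:10 pm, 4:35 pm–5:05 pm, 6:50 pm–9:35 pm.
7:50 am–8:00 am overlaps B on 7:50 am–8:00 am.
8:55 am–1:55 pm overlaps B on 8:55 am–1:55 pm.
8:30 pm–11:55 pm overlaps B on 8:30 pm–9:35 pm.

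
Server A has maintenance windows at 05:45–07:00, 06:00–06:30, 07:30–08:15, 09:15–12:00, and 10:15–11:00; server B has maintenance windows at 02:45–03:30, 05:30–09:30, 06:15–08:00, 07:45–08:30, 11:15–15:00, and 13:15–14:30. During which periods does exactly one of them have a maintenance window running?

02:45-03:30, 05:30-05:45, 07:00-07:30, 08:15-09:15, 09:30-11:15, 12:00-15:00

First set merges to 05:45-07:00, 07:30-08:15, 09:15-12:00.
Second set merges to 02:45-03:30, 05:30-09:30, 11:15-15:00.
A \ B = 09:30-11:15.
B \ A = 02:45-03:30, 05:30-05:45, 07:00-07:30, 08:15-09:15, 12:00-15:00.
Union of the two gives the symmetric difference.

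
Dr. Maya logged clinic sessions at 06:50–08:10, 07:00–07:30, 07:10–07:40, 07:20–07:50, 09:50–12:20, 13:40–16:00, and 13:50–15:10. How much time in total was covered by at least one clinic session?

6 h 10 min

Merged: 06:50–08:10, 09:50–12:20, 13:40–16:00.
Lengths: 1 h 20 min + 2 h 30 min + 2 h 20 min = 6 h 10 min.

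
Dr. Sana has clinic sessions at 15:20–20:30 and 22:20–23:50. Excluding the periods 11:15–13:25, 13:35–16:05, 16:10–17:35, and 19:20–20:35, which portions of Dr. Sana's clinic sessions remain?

15:20-20:30 \ B = 16:05-16:10, 17:35-19:20.
22:20-23:50: nothing removed.

16:05-16:10, 17:35-19:20, 22:20-23:50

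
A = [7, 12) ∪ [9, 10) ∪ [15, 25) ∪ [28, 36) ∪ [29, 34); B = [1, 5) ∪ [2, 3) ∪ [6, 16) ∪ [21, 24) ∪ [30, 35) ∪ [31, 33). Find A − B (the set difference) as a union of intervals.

[16, 21) ∪ [24, 25) ∪ [28, 30) ∪ [35, 36)

First set merges to [7, 12), [15, 25), [28, 36).
Second set merges to [1, 5), [6, 16), [21, 24), [30, 35).
[7, 12): fully covered by B → removed.
[15, 25) minus B → [16, 21), [24, 25).
[28, 36) minus B → [28, 30), [35, 36).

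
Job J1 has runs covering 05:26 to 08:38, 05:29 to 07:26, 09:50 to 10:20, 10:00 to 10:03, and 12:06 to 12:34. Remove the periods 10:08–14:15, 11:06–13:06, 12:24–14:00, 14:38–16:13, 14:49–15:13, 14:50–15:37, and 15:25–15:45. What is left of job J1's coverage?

05:26-08:38, 09:50-10:08

A, merged: 05:26-08:38, 09:50-10:20, 12:06-12:34.
B, merged: 10:08-14:15, 14:38-16:13.
05:26-08:38: no B overlap → unchanged.
09:50-10:20 minus B → 09:50-10:08.
12:06-12:34: fully covered by B → removed.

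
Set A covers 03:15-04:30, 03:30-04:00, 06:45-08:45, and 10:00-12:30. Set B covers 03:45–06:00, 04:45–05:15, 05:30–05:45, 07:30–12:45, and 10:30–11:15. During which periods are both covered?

First set merges to 03:15–04:30, 06:45–08:45, 10:00–12:30.
Second set merges to 03:45–06:00, 07:30–12:45.
03:15–04:30 ∩ B → 03:45–04:30.
06:45–08:45 ∩ B → 07:30–08:45.
10:00–12:30 ∩ B → 10:00–12:30.

03:45–04:30, 07:30–08:45, 10:00–12:30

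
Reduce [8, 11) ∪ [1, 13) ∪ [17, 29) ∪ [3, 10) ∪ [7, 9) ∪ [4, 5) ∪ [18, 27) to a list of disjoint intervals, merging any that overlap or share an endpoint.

Sort by start: [1, 13), [3, 10), [4, 5), [7, 9), [8, 11), [17, 29), [18, 27).
[3, 10) overlaps/touches [1, 13) → extend to [1, 13).
[4, 5) overlaps/touches [1, 13) → extend to [1, 13).
[7, 9) overlaps/touches [1, 13) → extend to [1, 13).
[8, 11) overlaps/touches [1, 13) → extend to [1, 13).
[17, 29) is disjoint → start new block.
[18, 27) overlaps/touches [17, 29) → extend to [17, 29).

[1, 13) ∪ [17, 29)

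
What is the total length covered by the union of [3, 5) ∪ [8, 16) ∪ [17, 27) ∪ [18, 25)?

20

Merged: [3, 5), [8, 16), [17, 27).
Lengths: 2 + 8 + 10 = 20.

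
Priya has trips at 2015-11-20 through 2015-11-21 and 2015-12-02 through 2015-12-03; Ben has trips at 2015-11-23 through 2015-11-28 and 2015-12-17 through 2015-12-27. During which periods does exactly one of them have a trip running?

2015-11-20 through 2015-11-21, 2015-11-23 through 2015-11-28, 2015-12-02 through 2015-12-03, 2015-12-17 through 2015-12-27

Only in the first: 2015-11-20 through 2015-11-21, 2015-12-02 through 2015-12-03.
Only in the second: 2015-11-23 through 2015-11-28, 2015-12-17 through 2015-12-27.
Together these are the periods covered by exactly one.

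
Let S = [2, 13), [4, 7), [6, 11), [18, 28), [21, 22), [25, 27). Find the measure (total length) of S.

Merged: [2, 13), [18, 28).
Lengths: 11 + 10 = 21.

21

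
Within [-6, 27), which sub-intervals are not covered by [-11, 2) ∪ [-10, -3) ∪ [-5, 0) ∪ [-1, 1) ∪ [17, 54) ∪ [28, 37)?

[2, 17)

The merged coverage is [-11, 2), [17, 54).
Gaps within [-6, 27): [2, 17).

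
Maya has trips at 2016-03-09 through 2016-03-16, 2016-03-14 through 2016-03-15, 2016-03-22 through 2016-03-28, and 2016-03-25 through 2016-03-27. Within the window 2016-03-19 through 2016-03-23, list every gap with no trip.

2016-03-19 through 2016-03-21

The merged coverage is 2016-03-09 through 2016-03-16, 2016-03-22 through 2016-03-28.
Gaps within 2016-03-19 through 2016-03-23: 2016-03-19 through 2016-03-21.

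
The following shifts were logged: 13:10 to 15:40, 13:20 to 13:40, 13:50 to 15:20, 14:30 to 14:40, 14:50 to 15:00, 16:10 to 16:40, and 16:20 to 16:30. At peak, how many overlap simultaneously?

3

At 14:30, 3 of the intervals are simultaneously active.
No point has more.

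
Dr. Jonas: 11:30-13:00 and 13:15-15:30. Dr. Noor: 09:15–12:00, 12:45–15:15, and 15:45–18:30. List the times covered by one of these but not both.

09:15–11:30, 12:00–12:45, 13:00–13:15, 15:15–15:30, 15:45–18:30

Only in the first: 12:00–12:45, 15:15–15:30.
Only in the second: 09:15–11:30, 13:00–13:15, 15:45–18:30.
Together these are the periods covered by exactly one.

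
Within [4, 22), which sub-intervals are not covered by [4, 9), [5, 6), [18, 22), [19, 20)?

[9, 18)

The merged coverage is [4, 9), [18, 22).
Uncovered inside [4, 22): [9, 18).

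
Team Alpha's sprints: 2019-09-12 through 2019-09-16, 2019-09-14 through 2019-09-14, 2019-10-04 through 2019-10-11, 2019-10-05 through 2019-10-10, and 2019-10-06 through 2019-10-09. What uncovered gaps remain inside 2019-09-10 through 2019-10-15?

After merging, the occupied span is 2019-09-12 through 2019-09-16, 2019-10-04 through 2019-10-11.
Complement within 2019-09-10 through 2019-10-15: 2019-09-10 through 2019-09-11, 2019-09-17 through 2019-10-03, 2019-10-12 through 2019-10-15.

2019-09-10 through 2019-09-11, 2019-09-17 through 2019-10-03, 2019-10-12 through 2019-10-15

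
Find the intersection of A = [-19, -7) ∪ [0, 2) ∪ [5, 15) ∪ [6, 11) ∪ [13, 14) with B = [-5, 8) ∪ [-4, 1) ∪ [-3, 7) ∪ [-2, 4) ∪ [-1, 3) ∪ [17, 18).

First set merges to [-19, -7), [0, 2), [5, 15).
Second set merges to [-5, 8), [17, 18).
[-19, -7) falls entirely outside B.
[0, 2) overlaps B on [0, 2).
[5, 15) overlaps B on [5, 8).

[0, 2) ∪ [5, 8)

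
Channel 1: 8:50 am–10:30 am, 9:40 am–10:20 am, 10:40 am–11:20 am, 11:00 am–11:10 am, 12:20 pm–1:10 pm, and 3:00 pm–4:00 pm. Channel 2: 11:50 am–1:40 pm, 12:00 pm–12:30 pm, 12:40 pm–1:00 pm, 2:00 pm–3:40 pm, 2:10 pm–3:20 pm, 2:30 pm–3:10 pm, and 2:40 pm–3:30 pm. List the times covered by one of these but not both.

8:50 am–10:30 am, 10:40 am–11:20 am, 11:50 am–12:20 pm, 1:10 pm–1:40 pm, 2:00 pm–3:00 pm, 3:40 pm–4:00 pm

Merge the first list: 8:50 am–10:30 am, 10:40 am–11:20 am, 12:20 pm–1:10 pm, 3:00 pm–4:00 pm.
Merge the second list: 11:50 am–1:40 pm, 2:00 pm–3:40 pm.
A \ B = 8:50 am–10:30 am, 10:40 am–11:20 am, 3:40 pm–4:00 pm.
B \ A = 11:50 am–12:20 pm, 1:10 pm–1:40 pm, 2:00 pm–3:00 pm.
Union of the two gives the symmetric difference.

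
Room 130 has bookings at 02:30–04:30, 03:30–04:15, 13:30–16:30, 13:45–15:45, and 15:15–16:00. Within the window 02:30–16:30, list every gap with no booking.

04:30–13:30

Covered (merged): 02:30–04:30, 13:30–16:30.
Gaps within 02:30–16:30: 04:30–13:30.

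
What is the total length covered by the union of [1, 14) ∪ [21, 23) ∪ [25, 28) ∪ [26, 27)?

Merged: [1, 14), [21, 23), [25, 28).
Lengths: 13 + 2 + 3 = 18.

18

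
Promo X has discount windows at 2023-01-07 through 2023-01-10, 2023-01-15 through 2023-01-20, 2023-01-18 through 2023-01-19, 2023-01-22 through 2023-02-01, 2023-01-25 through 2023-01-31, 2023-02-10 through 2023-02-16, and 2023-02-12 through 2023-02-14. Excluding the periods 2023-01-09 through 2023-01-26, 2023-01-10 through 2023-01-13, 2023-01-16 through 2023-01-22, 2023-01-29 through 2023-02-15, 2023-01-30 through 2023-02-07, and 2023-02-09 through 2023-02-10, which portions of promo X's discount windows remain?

Merge the first list: 2023-01-07 through 2023-01-10, 2023-01-15 through 2023-01-20, 2023-01-22 through 2023-02-01, 2023-02-10 through 2023-02-16.
Merge the second list: 2023-01-09 through 2023-01-26, 2023-01-29 through 2023-02-15.
2023-01-07 through 2023-01-10 \ B = 2023-01-07 through 2023-01-08.
2023-01-15 through 2023-01-20: entirely removed.
2023-01-22 through 2023-02-01 \ B = 2023-01-27 through 2023-01-28.
2023-02-10 through 2023-02-16 \ B = 2023-02-16 through 2023-02-16.

2023-01-07 through 2023-01-08, 2023-01-27 through 2023-01-28, 2023-02-16 through 2023-02-16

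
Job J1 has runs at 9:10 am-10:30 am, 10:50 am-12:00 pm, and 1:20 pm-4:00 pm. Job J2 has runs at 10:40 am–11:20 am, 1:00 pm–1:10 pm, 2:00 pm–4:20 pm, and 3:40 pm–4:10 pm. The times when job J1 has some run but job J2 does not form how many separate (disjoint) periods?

Merge the second list: 10:40 am–11:20 am, 1:00 pm–1:10 pm, 2:00 pm–4:20 pm.
A \ B = 9:10 am–10:30 am, 11:20 am–12:00 pm, 1:20 pm–2:00 pm.
That is 3 disjoint pieces.

3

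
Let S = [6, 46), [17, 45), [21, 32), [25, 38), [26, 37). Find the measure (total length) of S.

40

Merged: [6, 46).
Length: 40.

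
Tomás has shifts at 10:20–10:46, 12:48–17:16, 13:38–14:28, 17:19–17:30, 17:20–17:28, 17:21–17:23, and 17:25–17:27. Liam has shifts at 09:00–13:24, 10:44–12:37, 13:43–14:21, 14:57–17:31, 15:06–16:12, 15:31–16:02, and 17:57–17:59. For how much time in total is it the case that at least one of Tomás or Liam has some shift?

First set merges to 10:20-10:46, 12:48-17:16, 17:19-17:30.
Second set merges to 09:00-13:24, 13:43-14:21, 14:57-17:31, 17:57-17:59.
A ∪ B = 09:00-17:31, 17:57-17:59.
Total: 8 h 31 min + 2 min = 8 h 33 min.

8 h 33 min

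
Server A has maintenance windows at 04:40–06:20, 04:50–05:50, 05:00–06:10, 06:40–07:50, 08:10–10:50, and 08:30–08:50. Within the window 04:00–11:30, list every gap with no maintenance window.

The merged coverage is 04:40–06:20, 06:40–07:50, 08:10–10:50.
Uncovered inside 04:00–11:30: 04:00–04:40, 06:20–06:40, 07:50–08:10, 10:50–11:30.

04:00–04:40, 06:20–06:40, 07:50–08:10, 10:50–11:30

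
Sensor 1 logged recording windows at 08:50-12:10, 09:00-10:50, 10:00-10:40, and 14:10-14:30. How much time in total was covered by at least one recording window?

Merged: 08:50–12:10, 14:10–14:30.
Lengths: 3 h 20 min + 20 min = 3 h 40 min.

3 h 40 min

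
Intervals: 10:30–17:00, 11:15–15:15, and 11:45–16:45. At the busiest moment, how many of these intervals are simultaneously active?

3

At 11:45, 3 of the intervals are simultaneously active.
No point has more.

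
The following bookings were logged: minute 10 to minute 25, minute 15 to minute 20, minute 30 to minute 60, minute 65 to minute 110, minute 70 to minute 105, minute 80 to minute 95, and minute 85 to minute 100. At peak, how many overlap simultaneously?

4

At minute 85, 4 of the intervals are simultaneously active.
No point has more.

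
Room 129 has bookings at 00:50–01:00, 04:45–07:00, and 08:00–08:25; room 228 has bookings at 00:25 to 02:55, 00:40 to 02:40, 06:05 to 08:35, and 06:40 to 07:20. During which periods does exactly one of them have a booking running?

00:25-00:50, 01:00-02:55, 04:45-06:05, 07:00-08:00, 08:25-08:35

B, merged: 00:25-02:55, 06:05-08:35.
A but not B: 04:45-06:05.
B but not A: 00:25-00:50, 01:00-02:55, 07:00-08:00, 08:25-08:35.
Combining gives A △ B.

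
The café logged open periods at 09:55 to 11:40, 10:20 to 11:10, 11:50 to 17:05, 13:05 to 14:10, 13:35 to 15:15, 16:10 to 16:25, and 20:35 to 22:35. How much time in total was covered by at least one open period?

9 h

Merged: 09:55–11:40, 11:50–17:05, 20:35–22:35.
Lengths: 1 h 45 min + 5 h 15 min + 2 h = 9 h.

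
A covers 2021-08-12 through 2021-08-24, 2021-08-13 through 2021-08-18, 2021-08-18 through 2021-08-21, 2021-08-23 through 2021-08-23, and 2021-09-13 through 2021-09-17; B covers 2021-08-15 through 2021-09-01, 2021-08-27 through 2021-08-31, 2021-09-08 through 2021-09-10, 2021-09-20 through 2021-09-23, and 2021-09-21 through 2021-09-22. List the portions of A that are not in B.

2021-08-12 through 2021-08-14, 2021-09-13 through 2021-09-17

A, merged: 2021-08-12 through 2021-08-24, 2021-09-13 through 2021-09-17.
B, merged: 2021-08-15 through 2021-09-01, 2021-09-08 through 2021-09-10, 2021-09-20 through 2021-09-23.
2021-08-12 through 2021-08-24 with B removed leaves 2021-08-12 through 2021-08-14.
2021-09-13 through 2021-09-17 is untouched.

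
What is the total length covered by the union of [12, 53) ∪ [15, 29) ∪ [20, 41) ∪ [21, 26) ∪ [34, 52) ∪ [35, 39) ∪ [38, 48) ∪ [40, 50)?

Merged: [12, 53).
Length: 41.

41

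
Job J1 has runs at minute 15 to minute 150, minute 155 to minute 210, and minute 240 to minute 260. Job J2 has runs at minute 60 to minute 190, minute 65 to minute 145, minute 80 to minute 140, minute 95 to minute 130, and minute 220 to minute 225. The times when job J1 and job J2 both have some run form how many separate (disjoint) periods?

Merge the second list: minute 60 to minute 190, minute 220 to minute 225.
A ∩ B = minute 60 to minute 150, minute 155 to minute 190.
That is 2 disjoint pieces.

2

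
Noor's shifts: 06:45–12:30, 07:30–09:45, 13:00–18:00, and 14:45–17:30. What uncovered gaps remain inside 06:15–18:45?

The merged coverage is 06:45–12:30, 13:00–18:00.
Complement within 06:15–18:45: 06:15–06:45, 12:30–13:00, 18:00–18:45.

06:15–06:45, 12:30–13:00, 18:00–18:45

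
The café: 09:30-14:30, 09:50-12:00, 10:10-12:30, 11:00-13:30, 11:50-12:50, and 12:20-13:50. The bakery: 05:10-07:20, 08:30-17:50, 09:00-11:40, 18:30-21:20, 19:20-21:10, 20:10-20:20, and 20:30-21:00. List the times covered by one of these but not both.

05:10-07:20, 08:30-09:30, 14:30-17:50, 18:30-21:20

A, merged: 09:30-14:30.
B, merged: 05:10-07:20, 08:30-17:50, 18:30-21:20.
A but not B: none.
B but not A: 05:10-07:20, 08:30-09:30, 14:30-17:50, 18:30-21:20.
Combining gives A △ B.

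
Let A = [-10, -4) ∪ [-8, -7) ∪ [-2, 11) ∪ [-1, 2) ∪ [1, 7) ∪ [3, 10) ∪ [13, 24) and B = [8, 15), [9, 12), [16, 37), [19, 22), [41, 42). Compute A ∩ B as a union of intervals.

[8, 11) ∪ [13, 15) ∪ [16, 24)

First set merges to [-10, -4), [-2, 11), [13, 24).
Second set merges to [8, 15), [16, 37), [41, 42).
[-10, -4): no overlap with the second set.
[-2, 11) meets the second set on [8, 11).
[13, 24) meets the second set on [13, 15), [16, 24).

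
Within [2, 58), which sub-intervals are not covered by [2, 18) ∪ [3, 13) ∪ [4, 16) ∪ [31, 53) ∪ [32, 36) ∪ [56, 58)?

After merging, the occupied span is [2, 18), [31, 53), [56, 58).
Uncovered inside [2, 58): [18, 31), [53, 56).

[18, 31) ∪ [53, 56)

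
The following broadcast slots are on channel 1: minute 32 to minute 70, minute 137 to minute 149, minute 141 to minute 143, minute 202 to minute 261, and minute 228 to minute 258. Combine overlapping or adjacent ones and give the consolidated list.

minute 32 to minute 70, minute 137 to minute 149, minute 202 to minute 261

minute 137 to minute 149 is disjoint → start new block.
minute 141 to minute 143 overlaps/touches minute 137 to minute 149 → extend to minute 137 to minute 149.
minute 202 to minute 261 is disjoint → start new block.
minute 228 to minute 258 overlaps/touches minute 202 to minute 261 → extend to minute 202 to minute 261.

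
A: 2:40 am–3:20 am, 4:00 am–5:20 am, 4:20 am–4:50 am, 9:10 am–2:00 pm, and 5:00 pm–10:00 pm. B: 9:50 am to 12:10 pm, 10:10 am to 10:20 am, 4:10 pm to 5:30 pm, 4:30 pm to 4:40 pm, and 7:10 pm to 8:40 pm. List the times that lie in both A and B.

9:50 am–12:10 pm, 5:00 pm–5:30 pm, 7:10 pm–8:40 pm

Merge the first list: 2:40 am–3:20 am, 4:00 am–5:20 am, 9:10 am–2:00 pm, 5:00 pm–10:00 pm.
Merge the second list: 9:50 am–12:10 pm, 4:10 pm–5:30 pm, 7:10 pm–8:40 pm.
2:40 am–3:20 am falls entirely outside B.
4:00 am–5:20 am falls entirely outside B.
9:10 am–2:00 pm overlaps B on 9:50 am–12:10 pm.
5:00 pm–10:00 pm overlaps B on 5:00 pm–5:30 pm, 7:10 pm–8:40 pm.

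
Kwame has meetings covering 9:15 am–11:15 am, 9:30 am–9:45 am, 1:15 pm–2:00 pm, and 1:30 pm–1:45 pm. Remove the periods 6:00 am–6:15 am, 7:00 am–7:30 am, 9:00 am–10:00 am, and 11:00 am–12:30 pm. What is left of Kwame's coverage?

10:00 am–11:00 am, 1:15 pm–2:00 pm

Merge the first list: 9:15 am–11:15 am, 1:15 pm–2:00 pm.
9:15 am–11:15 am minus B → 10:00 am–11:00 am.
1:15 pm–2:00 pm: no B overlap → unchanged.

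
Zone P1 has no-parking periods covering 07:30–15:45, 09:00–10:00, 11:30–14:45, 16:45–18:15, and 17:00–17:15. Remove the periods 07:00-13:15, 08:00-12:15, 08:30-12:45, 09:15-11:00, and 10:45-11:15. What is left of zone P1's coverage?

A, merged: 07:30–15:45, 16:45–18:15.
B, merged: 07:00–13:15.
07:30–15:45 \ B = 13:15–15:45.
16:45–18:15: nothing removed.

13:15–15:45, 16:45–18:15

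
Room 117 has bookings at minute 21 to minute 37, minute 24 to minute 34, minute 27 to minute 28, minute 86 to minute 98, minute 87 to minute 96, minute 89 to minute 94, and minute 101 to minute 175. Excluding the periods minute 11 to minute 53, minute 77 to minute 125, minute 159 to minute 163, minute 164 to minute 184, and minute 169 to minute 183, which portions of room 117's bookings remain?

A, merged: minute 21 to minute 37, minute 86 to minute 98, minute 101 to minute 175.
B, merged: minute 11 to minute 53, minute 77 to minute 125, minute 159 to minute 163, minute 164 to minute 184.
minute 21 to minute 37: fully covered by B → removed.
minute 86 to minute 98: fully covered by B → removed.
minute 101 to minute 175 minus B → minute 125 to minute 159, minute 163 to minute 164.

minute 125 to minute 159, minute 163 to minute 164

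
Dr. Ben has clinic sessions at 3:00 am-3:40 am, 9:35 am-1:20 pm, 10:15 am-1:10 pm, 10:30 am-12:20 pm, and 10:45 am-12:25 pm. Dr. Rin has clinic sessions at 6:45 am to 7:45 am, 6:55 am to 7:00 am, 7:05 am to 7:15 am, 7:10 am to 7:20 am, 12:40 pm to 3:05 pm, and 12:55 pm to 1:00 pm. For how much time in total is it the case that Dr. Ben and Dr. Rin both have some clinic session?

Merge the first list: 3:00 am-3:40 am, 9:35 am-1:20 pm.
Merge the second list: 6:45 am-7:45 am, 12:40 pm-3:05 pm.
A ∩ B = 12:40 pm-1:20 pm.
Total: 40 min.

40 min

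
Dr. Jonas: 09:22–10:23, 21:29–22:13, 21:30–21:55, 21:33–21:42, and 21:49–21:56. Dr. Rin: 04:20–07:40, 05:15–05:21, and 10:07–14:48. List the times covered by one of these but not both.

04:20–07:40, 09:22–10:07, 10:23–14:48, 21:29–22:13

A, merged: 09:22–10:23, 21:29–22:13.
B, merged: 04:20–07:40, 10:07–14:48.
A but not B: 09:22–10:07, 21:29–22:13.
B but not A: 04:20–07:40, 10:23–14:48.
Combining gives A △ B.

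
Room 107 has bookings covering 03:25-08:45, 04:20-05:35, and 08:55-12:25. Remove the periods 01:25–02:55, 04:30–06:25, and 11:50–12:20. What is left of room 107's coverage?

A, merged: 03:25-08:45, 08:55-12:25.
03:25-08:45 \ B = 03:25-04:30, 06:25-08:45.
08:55-12:25 \ B = 08:55-11:50, 12:20-12:25.

03:25-04:30, 06:25-08:45, 08:55-11:50, 12:20-12:25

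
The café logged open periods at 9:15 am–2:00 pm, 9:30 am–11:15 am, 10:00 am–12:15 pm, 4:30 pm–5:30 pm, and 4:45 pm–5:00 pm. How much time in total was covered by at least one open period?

Merged: 9:15 am-2:00 pm, 4:30 pm-5:30 pm.
Lengths: 4 h 45 min + 1 h = 5 h 45 min.

5 h 45 min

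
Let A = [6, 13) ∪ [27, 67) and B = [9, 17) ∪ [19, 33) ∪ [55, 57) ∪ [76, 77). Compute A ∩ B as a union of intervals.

[6, 13) meets the second set on [9, 13).
[27, 67) meets the second set on [27, 33), [55, 57).

[9, 13) ∪ [27, 33) ∪ [55, 57)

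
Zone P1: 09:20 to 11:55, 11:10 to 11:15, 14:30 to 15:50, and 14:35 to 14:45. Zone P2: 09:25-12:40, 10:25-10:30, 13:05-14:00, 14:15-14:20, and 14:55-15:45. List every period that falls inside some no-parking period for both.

09:25–11:55, 14:55–15:45

First set merges to 09:20–11:55, 14:30–15:50.
Second set merges to 09:25–12:40, 13:05–14:00, 14:15–14:20, 14:55–15:45.
09:20–11:55 overlaps B on 09:25–11:55.
14:30–15:50 overlaps B on 14:55–15:45.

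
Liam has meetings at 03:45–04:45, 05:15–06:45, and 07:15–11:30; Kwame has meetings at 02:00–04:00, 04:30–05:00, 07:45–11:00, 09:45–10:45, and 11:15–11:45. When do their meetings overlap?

Merge the second list: 02:00-04:00, 04:30-05:00, 07:45-11:00, 11:15-11:45.
03:45-04:45 ∩ B → 03:45-04:00, 04:30-04:45.
05:15-06:45 meets no B interval.
07:15-11:30 ∩ B → 07:45-11:00, 11:15-11:30.

03:45-04:00, 04:30-04:45, 07:45-11:00, 11:15-11:30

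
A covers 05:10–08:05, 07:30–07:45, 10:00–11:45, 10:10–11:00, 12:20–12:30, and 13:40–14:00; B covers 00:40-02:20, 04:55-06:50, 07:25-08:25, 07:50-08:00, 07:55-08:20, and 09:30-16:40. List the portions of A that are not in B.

06:50-07:25

First set merges to 05:10-08:05, 10:00-11:45, 12:20-12:30, 13:40-14:00.
Second set merges to 00:40-02:20, 04:55-06:50, 07:25-08:25, 09:30-16:40.
05:10-08:05 minus B → 06:50-07:25.
10:00-11:45: fully covered by B → removed.
12:20-12:30: fully covered by B → removed.
13:40-14:00: fully covered by B → removed.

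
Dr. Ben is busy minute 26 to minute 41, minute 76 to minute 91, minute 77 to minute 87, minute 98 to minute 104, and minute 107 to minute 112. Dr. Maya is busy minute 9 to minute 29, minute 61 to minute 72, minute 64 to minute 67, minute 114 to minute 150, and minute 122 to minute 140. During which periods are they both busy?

minute 26 to minute 29

A, merged: minute 26 to minute 41, minute 76 to minute 91, minute 98 to minute 104, minute 107 to minute 112.
B, merged: minute 9 to minute 29, minute 61 to minute 72, minute 114 to minute 150.
minute 26 to minute 41 meets the second set on minute 26 to minute 29.
minute 76 to minute 91: no overlap with the second set.
minute 98 to minute 104: no overlap with the second set.
minute 107 to minute 112: no overlap with the second set.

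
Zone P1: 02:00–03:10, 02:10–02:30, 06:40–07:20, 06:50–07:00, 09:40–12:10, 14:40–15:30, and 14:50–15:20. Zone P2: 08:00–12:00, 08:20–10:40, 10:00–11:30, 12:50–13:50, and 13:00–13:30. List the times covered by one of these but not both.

Merge the first list: 02:00–03:10, 06:40–07:20, 09:40–12:10, 14:40–15:30.
Merge the second list: 08:00–12:00, 12:50–13:50.
Only in the first: 02:00–03:10, 06:40–07:20, 12:00–12:10, 14:40–15:30.
Only in the second: 08:00–09:40, 12:50–13:50.
Together these are the periods covered by exactly one.

02:00–03:10, 06:40–07:20, 08:00–09:40, 12:00–12:10, 12:50–13:50, 14:40–15:30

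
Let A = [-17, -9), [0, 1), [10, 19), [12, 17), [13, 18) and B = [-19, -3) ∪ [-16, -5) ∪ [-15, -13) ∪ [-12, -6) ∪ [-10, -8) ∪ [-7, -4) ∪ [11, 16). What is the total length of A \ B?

First set merges to [-17, -9), [0, 1), [10, 19).
Second set merges to [-19, -3), [11, 16).
A \ B = [0, 1), [10, 11), [16, 19).
Total: 1 + 1 + 3 = 5.

5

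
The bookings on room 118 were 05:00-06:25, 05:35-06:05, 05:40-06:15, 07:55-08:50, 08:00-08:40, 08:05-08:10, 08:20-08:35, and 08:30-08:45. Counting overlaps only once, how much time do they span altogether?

Merged: 05:00–06:25, 07:55–08:50.
Lengths: 1 h 25 min + 55 min = 2 h 20 min.

2 h 20 min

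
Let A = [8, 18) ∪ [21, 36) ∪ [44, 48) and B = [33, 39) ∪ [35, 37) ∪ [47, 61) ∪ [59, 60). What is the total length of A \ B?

Merge the second list: [33, 39), [47, 61).
A \ B = [8, 18), [21, 33), [44, 47).
Total: 10 + 12 + 3 = 25.

25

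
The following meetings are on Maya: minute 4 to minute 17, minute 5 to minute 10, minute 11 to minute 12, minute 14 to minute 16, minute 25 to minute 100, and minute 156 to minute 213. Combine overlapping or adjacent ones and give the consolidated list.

minute 4 to minute 17, minute 25 to minute 100, minute 156 to minute 213

minute 5 to minute 10 overlaps/touches minute 4 to minute 17 → extend to minute 4 to minute 17.
minute 11 to minute 12 overlaps/touches minute 4 to minute 17 → extend to minute 4 to minute 17.
minute 14 to minute 16 overlaps/touches minute 4 to minute 17 → extend to minute 4 to minute 17.
minute 25 to minute 100 is disjoint → start new block.
minute 156 to minute 213 is disjoint → start new block.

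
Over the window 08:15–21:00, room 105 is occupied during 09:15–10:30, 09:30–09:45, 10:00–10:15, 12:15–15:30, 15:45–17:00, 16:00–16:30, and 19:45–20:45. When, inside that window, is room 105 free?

08:15–09:15, 10:30–12:15, 15:30–15:45, 17:00–19:45, 20:45–21:00

The merged coverage is 09:15–10:30, 12:15–15:30, 15:45–17:00, 19:45–20:45.
Gaps within 08:15–21:00: 08:15–09:15, 10:30–12:15, 15:30–15:45, 17:00–19:45, 20:45–21:00.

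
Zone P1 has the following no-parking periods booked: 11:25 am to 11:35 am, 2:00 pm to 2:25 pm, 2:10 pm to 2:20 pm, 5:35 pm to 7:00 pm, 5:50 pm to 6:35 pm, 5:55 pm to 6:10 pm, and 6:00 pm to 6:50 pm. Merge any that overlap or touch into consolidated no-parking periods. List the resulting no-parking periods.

2:00 pm-2:25 pm is disjoint → start new block.
2:10 pm-2:20 pm overlaps/touches 2:00 pm-2:25 pm → extend to 2:00 pm-2:25 pm.
5:35 pm-7:00 pm is disjoint → start new block.
5:50 pm-6:35 pm overlaps/touches 5:35 pm-7:00 pm → extend to 5:35 pm-7:00 pm.
5:55 pm-6:10 pm overlaps/touches 5:35 pm-7:00 pm → extend to 5:35 pm-7:00 pm.
6:00 pm-6:50 pm overlaps/touches 5:35 pm-7:00 pm → extend to 5:35 pm-7:00 pm.

11:25 am-11:35 am, 2:00 pm-2:25 pm, 5:35 pm-7:00 pm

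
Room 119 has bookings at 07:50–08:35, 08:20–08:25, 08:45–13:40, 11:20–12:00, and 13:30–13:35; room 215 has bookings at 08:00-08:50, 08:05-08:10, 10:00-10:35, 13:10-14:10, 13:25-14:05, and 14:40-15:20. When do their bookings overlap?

Merge the first list: 07:50–08:35, 08:45–13:40.
Merge the second list: 08:00–08:50, 10:00–10:35, 13:10–14:10, 14:40–15:20.
07:50–08:35 overlaps B on 08:00–08:35.
08:45–13:40 overlaps B on 08:45–08:50, 10:00–10:35, 13:10–13:40.

08:00–08:35, 08:45–08:50, 10:00–10:35, 13:10–13:40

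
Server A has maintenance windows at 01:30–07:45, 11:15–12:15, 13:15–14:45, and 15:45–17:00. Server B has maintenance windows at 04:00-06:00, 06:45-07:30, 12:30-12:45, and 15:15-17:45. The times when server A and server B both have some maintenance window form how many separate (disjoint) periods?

3

A ∩ B = 04:00–06:00, 06:45–07:30, 15:45–17:00.
That is 3 disjoint pieces.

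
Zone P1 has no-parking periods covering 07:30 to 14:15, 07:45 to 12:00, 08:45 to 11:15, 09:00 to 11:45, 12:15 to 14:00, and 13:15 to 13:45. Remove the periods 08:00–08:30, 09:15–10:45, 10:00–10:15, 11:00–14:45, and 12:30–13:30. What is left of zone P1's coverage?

07:30-08:00, 08:30-09:15, 10:45-11:00

First set merges to 07:30-14:15.
Second set merges to 08:00-08:30, 09:15-10:45, 11:00-14:45.
07:30-14:15 with B removed leaves 07:30-08:00, 08:30-09:15, 10:45-11:00.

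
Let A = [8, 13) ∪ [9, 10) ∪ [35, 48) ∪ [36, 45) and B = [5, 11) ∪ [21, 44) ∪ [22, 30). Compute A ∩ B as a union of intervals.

[8, 11) ∪ [35, 44)

A, merged: [8, 13), [35, 48).
B, merged: [5, 11), [21, 44).
[8, 13) ∩ B → [8, 11).
[35, 48) ∩ B → [35, 44).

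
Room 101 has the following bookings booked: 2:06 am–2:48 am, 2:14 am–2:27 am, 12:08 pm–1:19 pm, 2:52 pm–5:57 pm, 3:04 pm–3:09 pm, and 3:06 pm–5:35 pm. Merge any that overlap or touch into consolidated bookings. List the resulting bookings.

2:14 am–2:27 am overlaps/touches 2:06 am–2:48 am → extend to 2:06 am–2:48 am.
12:08 pm–1:19 pm is disjoint → start new block.
2:52 pm–5:57 pm is disjoint → start new block.
3:04 pm–3:09 pm overlaps/touches 2:52 pm–5:57 pm → extend to 2:52 pm–5:57 pm.
3:06 pm–5:35 pm overlaps/touches 2:52 pm–5:57 pm → extend to 2:52 pm–5:57 pm.

2:06 am–2:48 am, 12:08 pm–1:19 pm, 2:52 pm–5:57 pm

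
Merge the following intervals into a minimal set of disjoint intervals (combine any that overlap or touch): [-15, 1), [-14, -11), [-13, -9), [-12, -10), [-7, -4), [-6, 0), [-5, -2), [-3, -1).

[-14, -11) overlaps/touches [-15, 1) → extend to [-15, 1).
[-13, -9) overlaps/touches [-15, 1) → extend to [-15, 1).
[-12, -10) overlaps/touches [-15, 1) → extend to [-15, 1).
[-7, -4) overlaps/touches [-15, 1) → extend to [-15, 1).
[-6, 0) overlaps/touches [-15, 1) → extend to [-15, 1).
[-5, -2) overlaps/touches [-15, 1) → extend to [-15, 1).
[-3, -1) overlaps/touches [-15, 1) → extend to [-15, 1).

[-15, 1)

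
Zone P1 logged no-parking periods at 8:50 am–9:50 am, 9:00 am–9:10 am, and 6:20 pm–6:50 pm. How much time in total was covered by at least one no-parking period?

1 h 30 min

Merged: 8:50 am–9:50 am, 6:20 pm–6:50 pm.
Lengths: 1 h + 30 min = 1 h 30 min.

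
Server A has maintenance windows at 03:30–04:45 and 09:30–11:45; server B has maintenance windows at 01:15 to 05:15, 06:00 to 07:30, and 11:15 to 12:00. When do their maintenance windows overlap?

03:30-04:45, 11:15-11:45

03:30-04:45 meets the second set on 03:30-04:45.
09:30-11:45 meets the second set on 11:15-11:45.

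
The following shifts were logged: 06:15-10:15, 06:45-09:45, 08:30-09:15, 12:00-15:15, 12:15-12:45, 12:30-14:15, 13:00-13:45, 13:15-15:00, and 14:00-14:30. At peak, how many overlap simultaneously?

4

At 13:15, 4 of the intervals are simultaneously active.
No point has more.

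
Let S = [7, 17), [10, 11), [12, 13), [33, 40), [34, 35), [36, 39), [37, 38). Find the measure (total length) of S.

17

Merged: [7, 17), [33, 40).
Lengths: 10 + 7 = 17.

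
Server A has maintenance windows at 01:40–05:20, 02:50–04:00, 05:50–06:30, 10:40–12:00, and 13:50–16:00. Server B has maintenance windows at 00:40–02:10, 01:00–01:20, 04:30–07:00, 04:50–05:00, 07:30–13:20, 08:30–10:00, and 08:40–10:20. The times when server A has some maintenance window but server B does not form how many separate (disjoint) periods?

2

First set merges to 01:40–05:20, 05:50–06:30, 10:40–12:00, 13:50–16:00.
Second set merges to 00:40–02:10, 04:30–07:00, 07:30–13:20.
A \ B = 02:10–04:30, 13:50–16:00.
That is 2 disjoint pieces.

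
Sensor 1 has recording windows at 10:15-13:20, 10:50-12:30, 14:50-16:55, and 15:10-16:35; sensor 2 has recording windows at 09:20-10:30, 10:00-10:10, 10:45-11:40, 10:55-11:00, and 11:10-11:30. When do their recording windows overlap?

10:15-10:30, 10:45-11:40

A, merged: 10:15-13:20, 14:50-16:55.
B, merged: 09:20-10:30, 10:45-11:40.
10:15-13:20 overlaps B on 10:15-10:30, 10:45-11:40.
14:50-16:55 falls entirely outside B.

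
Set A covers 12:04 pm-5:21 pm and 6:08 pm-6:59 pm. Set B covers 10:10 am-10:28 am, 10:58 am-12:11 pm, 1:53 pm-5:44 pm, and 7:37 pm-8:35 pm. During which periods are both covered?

12:04 pm–12:11 pm, 1:53 pm–5:21 pm

12:04 pm–5:21 pm ∩ B → 12:04 pm–12:11 pm, 1:53 pm–5:21 pm.
6:08 pm–6:59 pm meets no B interval.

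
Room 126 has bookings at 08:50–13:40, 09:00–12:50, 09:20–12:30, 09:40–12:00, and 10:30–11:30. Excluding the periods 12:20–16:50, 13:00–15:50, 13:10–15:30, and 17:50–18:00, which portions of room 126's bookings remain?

First set merges to 08:50-13:40.
Second set merges to 12:20-16:50, 17:50-18:00.
08:50-13:40 minus B → 08:50-12:20.

08:50-12:20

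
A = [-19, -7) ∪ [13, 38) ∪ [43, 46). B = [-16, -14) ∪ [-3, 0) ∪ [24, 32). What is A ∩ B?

[-19, -7) overlaps B on [-16, -14).
[13, 38) overlaps B on [24, 32).
[43, 46) falls entirely outside B.

[-16, -14) ∪ [24, 32)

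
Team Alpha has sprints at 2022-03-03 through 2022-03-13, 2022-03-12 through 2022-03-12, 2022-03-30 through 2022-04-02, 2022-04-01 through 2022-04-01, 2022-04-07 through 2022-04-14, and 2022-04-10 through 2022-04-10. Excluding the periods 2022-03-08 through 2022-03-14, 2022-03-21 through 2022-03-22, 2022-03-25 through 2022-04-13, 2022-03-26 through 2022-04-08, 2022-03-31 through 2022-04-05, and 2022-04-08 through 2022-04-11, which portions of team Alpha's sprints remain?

First set merges to 2022-03-03 through 2022-03-13, 2022-03-30 through 2022-04-02, 2022-04-07 through 2022-04-14.
Second set merges to 2022-03-08 through 2022-03-14, 2022-03-21 through 2022-03-22, 2022-03-25 through 2022-04-13.
2022-03-03 through 2022-03-13 minus B → 2022-03-03 through 2022-03-07.
2022-03-30 through 2022-04-02: fully covered by B → removed.
2022-04-07 through 2022-04-14 minus B → 2022-04-14 through 2022-04-14.

2022-03-03 through 2022-03-07, 2022-04-14 through 2022-04-14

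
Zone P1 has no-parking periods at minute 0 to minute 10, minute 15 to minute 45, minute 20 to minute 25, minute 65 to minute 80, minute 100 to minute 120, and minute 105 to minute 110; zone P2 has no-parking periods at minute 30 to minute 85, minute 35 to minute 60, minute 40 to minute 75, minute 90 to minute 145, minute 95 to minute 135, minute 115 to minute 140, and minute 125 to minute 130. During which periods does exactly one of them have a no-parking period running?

minute 0 to minute 10, minute 15 to minute 30, minute 45 to minute 65, minute 80 to minute 85, minute 90 to minute 100, minute 120 to minute 145

Merge the first list: minute 0 to minute 10, minute 15 to minute 45, minute 65 to minute 80, minute 100 to minute 120.
Merge the second list: minute 30 to minute 85, minute 90 to minute 145.
A \ B = minute 0 to minute 10, minute 15 to minute 30.
B \ A = minute 45 to minute 65, minute 80 to minute 85, minute 90 to minute 100, minute 120 to minute 145.
Union of the two gives the symmetric difference.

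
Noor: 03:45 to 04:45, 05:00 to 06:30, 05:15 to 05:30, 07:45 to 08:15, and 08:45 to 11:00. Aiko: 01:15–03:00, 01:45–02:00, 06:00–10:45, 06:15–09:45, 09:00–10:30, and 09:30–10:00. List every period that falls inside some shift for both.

Merge the first list: 03:45–04:45, 05:00–06:30, 07:45–08:15, 08:45–11:00.
Merge the second list: 01:15–03:00, 06:00–10:45.
03:45–04:45 meets no B interval.
05:00–06:30 ∩ B → 06:00–06:30.
07:45–08:15 ∩ B → 07:45–08:15.
08:45–11:00 ∩ B → 08:45–10:45.

06:00–06:30, 07:45–08:15, 08:45–10:45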